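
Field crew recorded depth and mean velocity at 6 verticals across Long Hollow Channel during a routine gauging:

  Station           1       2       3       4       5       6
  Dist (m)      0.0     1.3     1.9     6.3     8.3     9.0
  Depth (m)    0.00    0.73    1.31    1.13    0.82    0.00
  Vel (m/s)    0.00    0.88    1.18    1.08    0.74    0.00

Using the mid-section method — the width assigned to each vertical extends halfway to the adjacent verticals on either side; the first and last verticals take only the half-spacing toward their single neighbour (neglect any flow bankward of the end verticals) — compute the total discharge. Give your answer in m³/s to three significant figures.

w_2 = (1.9 − 0.0)/2 = 0.95 m; q_2 = 0.88 × 0.73 × 0.95 = 0.6103 m³/s
w_3 = (6.3 − 1.3)/2 = 2.5 m; q_3 = 1.18 × 1.31 × 2.5 = 3.865 m³/s
w_4 = (8.3 − 1.9)/2 = 3.2 m; q_4 = 1.08 × 1.13 × 3.2 = 3.905 m³/s
w_5 = (9.0 − 6.3)/2 = 1.35 m; q_5 = 0.74 × 0.82 × 1.35 = 0.8192 m³/s
Stations 1, 6 contribute zero (depth or velocity is 0).
Q = Σ qᵢ = 9.199 m³/s

9.20 m³/s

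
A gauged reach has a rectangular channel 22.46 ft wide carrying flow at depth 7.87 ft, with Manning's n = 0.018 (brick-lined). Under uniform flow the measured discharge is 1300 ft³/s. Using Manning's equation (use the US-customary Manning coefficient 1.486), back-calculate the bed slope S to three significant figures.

0.00103

A = b·y = 22.46 × 7.87 = 176.8 ft²
P = b + 2y = 22.46 + 2×7.87 = 38.20 ft
R = A/P = 176.8/38.20 = 4.627 ft
S = (Q·n / (1.486·A·R^(2/3)))² = (1300×0.018 / (1.486×176.8×2.777))² = 0.001029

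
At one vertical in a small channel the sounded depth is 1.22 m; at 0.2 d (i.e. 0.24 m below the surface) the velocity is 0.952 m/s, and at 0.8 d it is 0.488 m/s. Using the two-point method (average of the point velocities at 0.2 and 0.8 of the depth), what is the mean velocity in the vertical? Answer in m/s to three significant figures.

0.720 m/s

v̄ = (0.952 + 0.488) / 2 = 0.7200 m/s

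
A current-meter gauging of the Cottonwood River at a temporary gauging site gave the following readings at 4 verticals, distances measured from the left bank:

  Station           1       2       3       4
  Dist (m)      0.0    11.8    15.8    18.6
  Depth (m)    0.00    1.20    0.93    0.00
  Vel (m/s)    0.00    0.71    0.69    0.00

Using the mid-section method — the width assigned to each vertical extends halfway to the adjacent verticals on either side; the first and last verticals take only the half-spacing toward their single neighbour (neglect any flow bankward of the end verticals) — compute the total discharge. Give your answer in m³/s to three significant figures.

w_2 = (15.8 − 0.0)/2 = 7.9 m; q_2 = 0.71 × 1.20 × 7.9 = 6.731 m³/s
w_3 = (18.6 − 11.8)/2 = 3.4 m; q_3 = 0.69 × 0.93 × 3.4 = 2.182 m³/s
Stations 1, 4 contribute zero (depth or velocity is 0).
Q = Σ qᵢ = 8.913 m³/s

8.91 m³/s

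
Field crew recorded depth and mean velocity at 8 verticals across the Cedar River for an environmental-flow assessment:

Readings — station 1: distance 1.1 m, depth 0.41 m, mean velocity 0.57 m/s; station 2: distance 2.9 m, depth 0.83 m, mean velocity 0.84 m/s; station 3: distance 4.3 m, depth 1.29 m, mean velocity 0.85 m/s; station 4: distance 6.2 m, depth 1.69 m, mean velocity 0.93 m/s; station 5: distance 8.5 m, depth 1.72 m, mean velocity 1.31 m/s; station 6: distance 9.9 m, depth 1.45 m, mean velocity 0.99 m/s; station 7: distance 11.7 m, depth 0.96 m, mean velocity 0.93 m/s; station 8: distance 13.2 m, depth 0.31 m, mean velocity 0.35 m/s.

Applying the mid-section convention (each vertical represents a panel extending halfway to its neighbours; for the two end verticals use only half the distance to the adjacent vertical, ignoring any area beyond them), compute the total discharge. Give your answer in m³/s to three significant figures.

14.5 m³/s

w_1 = (2.9 − 1.1)/2 = 0.9 m; q_1 = 0.57 × 0.41 × 0.9 = 0.2103 m³/s
w_2 = (4.3 − 1.1)/2 = 1.6 m; q_2 = 0.84 × 0.83 × 1.6 = 1.116 m³/s
w_3 = (6.2 − 2.9)/2 = 1.65 m; q_3 = 0.85 × 1.29 × 1.65 = 1.809 m³/s
w_4 = (8.5 − 4.3)/2 = 2.1 m; q_4 = 0.93 × 1.69 × 2.1 = 3.301 m³/s
w_5 = (9.9 − 6.2)/2 = 1.85 m; q_5 = 1.31 × 1.72 × 1.85 = 4.168 m³/s
w_6 = (11.7 − 8.5)/2 = 1.6 m; q_6 = 0.99 × 1.45 × 1.6 = 2.297 m³/s
w_7 = (13.2 − 9.9)/2 = 1.65 m; q_7 = 0.93 × 0.96 × 1.65 = 1.473 m³/s
w_8 = (13.2 − 11.7)/2 = 0.75 m; q_8 = 0.35 × 0.31 × 0.75 = 0.08138 m³/s
Q = Σ qᵢ = 14.46 m³/s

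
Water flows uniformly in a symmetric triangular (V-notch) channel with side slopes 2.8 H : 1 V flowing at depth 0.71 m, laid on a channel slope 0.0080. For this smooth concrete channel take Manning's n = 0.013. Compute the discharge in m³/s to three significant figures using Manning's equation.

A = z·y² = 2.8×0.71² = 1.411 m²
P = 2y√(1+z²) = 2×0.71×√(1+2.8²) = 4.222 m
R = A/P = 1.411/4.222 = 0.3343 m
Q = (1/n)·A·R^(2/3)·S^(1/2) = (1/0.013) × 1.411 × 0.3343^(2/3) × 0.0080^(1/2) = 4.678 m³/s

4.68 m³/s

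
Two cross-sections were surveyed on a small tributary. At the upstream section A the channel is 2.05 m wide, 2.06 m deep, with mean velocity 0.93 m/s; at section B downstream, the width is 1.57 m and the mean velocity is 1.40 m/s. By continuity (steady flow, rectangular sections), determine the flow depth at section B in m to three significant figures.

Q = A₁V₁ = (2.05×2.06) × 0.93 = 3.927 m³/s
d₂ = Q/(b₂ V₂) = 3.927/(1.57×1.40) = 1.787 m

1.79 m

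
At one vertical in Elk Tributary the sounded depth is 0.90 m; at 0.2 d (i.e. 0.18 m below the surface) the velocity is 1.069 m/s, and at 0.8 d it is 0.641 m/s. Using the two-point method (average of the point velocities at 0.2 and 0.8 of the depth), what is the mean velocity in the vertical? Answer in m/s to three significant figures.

0.855 m/s

v̄ = (1.069 + 0.641) / 2 = 0.8550 m/s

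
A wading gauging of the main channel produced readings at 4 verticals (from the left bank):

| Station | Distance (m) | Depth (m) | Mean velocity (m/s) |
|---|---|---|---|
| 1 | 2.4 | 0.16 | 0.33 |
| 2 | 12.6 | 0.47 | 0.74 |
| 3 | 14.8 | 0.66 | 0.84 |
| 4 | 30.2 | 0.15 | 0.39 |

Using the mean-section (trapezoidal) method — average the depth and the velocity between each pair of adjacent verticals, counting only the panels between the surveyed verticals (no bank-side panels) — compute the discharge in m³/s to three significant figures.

6.54 m³/s

Panel 1-2: Δb = 10.2 m, d̄ = (0.16+0.47)/2 = 0.315, v̄ = (0.33+0.74)/2 = 0.535 → q = 10.2×0.315×0.535 = 1.719 m³/s
Panel 2-3: Δb = 2.2 m, d̄ = (0.47+0.66)/2 = 0.565, v̄ = (0.74+0.84)/2 = 0.79 → q = 2.2×0.565×0.79 = 0.9820 m³/s
Panel 3-4: Δb = 15.4 m, d̄ = (0.66+0.15)/2 = 0.405, v̄ = (0.84+0.39)/2 = 0.615 → q = 15.4×0.405×0.615 = 3.836 m³/s
Q = Σ q = 6.537 m³/s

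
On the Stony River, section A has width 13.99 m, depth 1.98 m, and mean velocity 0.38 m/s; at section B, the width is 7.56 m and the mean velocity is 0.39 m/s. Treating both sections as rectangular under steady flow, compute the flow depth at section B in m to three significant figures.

3.57 m

Q = A₁V₁ = (13.99×1.98) × 0.38 = 10.53 m³/s
d₂ = Q/(b₂ V₂) = 10.53/(7.56×0.39) = 3.570 m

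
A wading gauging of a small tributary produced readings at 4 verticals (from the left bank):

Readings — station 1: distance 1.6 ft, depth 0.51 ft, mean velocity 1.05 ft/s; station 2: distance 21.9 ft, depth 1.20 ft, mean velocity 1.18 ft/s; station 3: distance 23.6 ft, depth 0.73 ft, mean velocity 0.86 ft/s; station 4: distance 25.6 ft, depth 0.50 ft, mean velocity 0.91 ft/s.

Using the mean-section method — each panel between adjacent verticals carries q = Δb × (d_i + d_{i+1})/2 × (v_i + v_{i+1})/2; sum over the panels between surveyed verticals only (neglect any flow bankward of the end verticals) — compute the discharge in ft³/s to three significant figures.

22.1 ft³/s

Panel 1-2: Δb = 20.3 ft, d̄ = (0.51+1.20)/2 = 0.855, v̄ = (1.05+1.18)/2 = 1.115 → q = 20.3×0.855×1.115 = 19.35 ft³/s
Panel 2-3: Δb = 1.7 ft, d̄ = (1.20+0.73)/2 = 0.965, v̄ = (1.18+0.86)/2 = 1.02 → q = 1.7×0.965×1.02 = 1.673 ft³/s
Panel 3-4: Δb = 2 ft, d̄ = (0.73+0.50)/2 = 0.615, v̄ = (0.86+0.91)/2 = 0.885 → q = 2×0.615×0.885 = 1.089 ft³/s
Q = Σ q = 22.11 ft³/s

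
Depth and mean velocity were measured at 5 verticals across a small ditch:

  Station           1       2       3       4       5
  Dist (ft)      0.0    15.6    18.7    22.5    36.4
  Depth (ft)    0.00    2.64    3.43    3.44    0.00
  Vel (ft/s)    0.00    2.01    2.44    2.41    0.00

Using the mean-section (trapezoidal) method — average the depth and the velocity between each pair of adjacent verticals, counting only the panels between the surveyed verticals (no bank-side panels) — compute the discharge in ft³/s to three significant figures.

Panel 1-2: Δb = 15.6 ft, d̄ = (0.00+2.64)/2 = 1.32, v̄ = (0.00+2.01)/2 = 1.005 → q = 15.6×1.32×1.005 = 20.69 ft³/s
Panel 2-3: Δb = 3.1 ft, d̄ = (2.64+3.43)/2 = 3.035, v̄ = (2.01+2.44)/2 = 2.225 → q = 3.1×3.035×2.225 = 20.93 ft³/s
Panel 3-4: Δb = 3.8 ft, d̄ = (3.43+3.44)/2 = 3.435, v̄ = (2.44+2.41)/2 = 2.425 → q = 3.8×3.435×2.425 = 31.65 ft³/s
Panel 4-5: Δb = 13.9 ft, d̄ = (3.44+0.00)/2 = 1.72, v̄ = (2.41+0.00)/2 = 1.205 → q = 13.9×1.72×1.205 = 28.81 ft³/s
Q = Σ q = 102.1 ft³/s

102 ft³/s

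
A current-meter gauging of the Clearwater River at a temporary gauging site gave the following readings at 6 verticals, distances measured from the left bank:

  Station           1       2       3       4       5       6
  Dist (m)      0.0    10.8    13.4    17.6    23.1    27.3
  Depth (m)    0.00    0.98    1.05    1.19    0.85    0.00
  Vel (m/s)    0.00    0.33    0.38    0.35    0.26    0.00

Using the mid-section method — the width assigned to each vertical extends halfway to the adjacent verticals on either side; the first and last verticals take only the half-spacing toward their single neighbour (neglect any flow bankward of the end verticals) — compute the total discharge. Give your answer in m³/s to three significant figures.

w_2 = (13.4 − 0.0)/2 = 6.7 m; q_2 = 0.33 × 0.98 × 6.7 = 2.167 m³/s
w_3 = (17.6 − 10.8)/2 = 3.4 m; q_3 = 0.38 × 1.05 × 3.4 = 1.357 m³/s
w_4 = (23.1 − 13.4)/2 = 4.85 m; q_4 = 0.35 × 1.19 × 4.85 = 2.020 m³/s
w_5 = (27.3 − 17.6)/2 = 4.85 m; q_5 = 0.26 × 0.85 × 4.85 = 1.072 m³/s
Stations 1, 6 contribute zero (depth or velocity is 0).
Q = Σ qᵢ = 6.615 m³/s

6.62 m³/s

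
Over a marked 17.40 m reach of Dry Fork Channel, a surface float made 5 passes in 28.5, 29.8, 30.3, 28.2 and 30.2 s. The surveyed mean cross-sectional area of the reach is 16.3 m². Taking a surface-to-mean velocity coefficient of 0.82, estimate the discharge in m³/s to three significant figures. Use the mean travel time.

7.91 m³/s

t̄ = (28.5 + 29.8 + 30.3 + 28.2 + 30.2) / 5 = 29.4 s
v_surface = L / t̄ = 17.40 / 29.4 = 0.5918 m/s
v_mean = 0.82 × 0.5918 = 0.4853 m/s
Q = A × v_mean = 16.3 × 0.4853 = 7.910 m³/s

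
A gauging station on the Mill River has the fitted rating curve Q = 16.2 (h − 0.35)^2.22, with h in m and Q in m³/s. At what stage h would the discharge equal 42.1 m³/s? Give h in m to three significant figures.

h − h₀ = (Q/C)^(1/b) = (42.1/16.2)^(1/2.22) = 1.538 m
h = 0.35 + 1.538 = 1.888 m

1.89 m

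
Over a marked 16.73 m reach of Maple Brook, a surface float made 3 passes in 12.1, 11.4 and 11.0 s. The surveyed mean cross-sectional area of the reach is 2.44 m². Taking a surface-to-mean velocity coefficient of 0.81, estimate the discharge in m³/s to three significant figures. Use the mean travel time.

t̄ = (12.1 + 11.4 + 11.0) / 3 = 11.5 s
v_surface = L / t̄ = 16.73 / 11.5 = 1.455 m/s
v_mean = 0.81 × 1.455 = 1.178 m/s
Q = A × v_mean = 2.44 × 1.178 = 2.875 m³/s

2.88 m³/s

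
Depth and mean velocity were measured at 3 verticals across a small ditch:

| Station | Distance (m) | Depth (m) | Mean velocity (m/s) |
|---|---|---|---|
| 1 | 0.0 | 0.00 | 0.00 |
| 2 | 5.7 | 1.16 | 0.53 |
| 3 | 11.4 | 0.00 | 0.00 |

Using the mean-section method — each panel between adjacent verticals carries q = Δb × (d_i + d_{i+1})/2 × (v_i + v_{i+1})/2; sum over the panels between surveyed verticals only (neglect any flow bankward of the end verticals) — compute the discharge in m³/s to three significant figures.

1.75 m³/s

Panel 1-2: Δb = 5.7 m, d̄ = (0.00+1.16)/2 = 0.58, v̄ = (0.00+0.53)/2 = 0.265 → q = 5.7×0.58×0.265 = 0.8761 m³/s
Panel 2-3: Δb = 5.7 m, d̄ = (1.16+0.00)/2 = 0.58, v̄ = (0.53+0.00)/2 = 0.265 → q = 5.7×0.58×0.265 = 0.8761 m³/s
Q = Σ q = 1.752 m³/s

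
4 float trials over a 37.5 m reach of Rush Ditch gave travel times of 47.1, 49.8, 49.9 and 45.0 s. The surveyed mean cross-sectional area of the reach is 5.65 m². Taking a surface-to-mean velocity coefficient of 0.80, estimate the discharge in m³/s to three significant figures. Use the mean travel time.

t̄ = (47.1 + 49.8 + 49.9 + 45.0) / 4 = 47.95 s
v_surface = L / t̄ = 37.5 / 47.95 = 0.7821 m/s
v_mean = 0.80 × 0.7821 = 0.6257 m/s
Q = A × v_mean = 5.65 × 0.6257 = 3.535 m³/s

3.53 m³/s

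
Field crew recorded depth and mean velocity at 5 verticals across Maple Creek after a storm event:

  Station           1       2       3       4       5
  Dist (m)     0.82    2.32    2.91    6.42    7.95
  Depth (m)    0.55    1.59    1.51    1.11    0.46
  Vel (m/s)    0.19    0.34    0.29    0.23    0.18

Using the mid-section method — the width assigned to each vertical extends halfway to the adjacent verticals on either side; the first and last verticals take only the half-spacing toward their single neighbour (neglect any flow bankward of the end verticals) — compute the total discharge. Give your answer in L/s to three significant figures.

w_1 = (2.32 − 0.82)/2 = 0.75 m; q_1 = 0.19 × 0.55 × 0.75 = 0.07838 m³/s
w_2 = (2.91 − 0.82)/2 = 1.045 m; q_2 = 0.34 × 1.59 × 1.045 = 0.5649 m³/s
w_3 = (6.42 − 2.32)/2 = 2.05 m; q_3 = 0.29 × 1.51 × 2.05 = 0.8977 m³/s
w_4 = (7.95 − 2.91)/2 = 2.52 m; q_4 = 0.23 × 1.11 × 2.52 = 0.6434 m³/s
w_5 = (7.95 − 6.42)/2 = 0.765 m; q_5 = 0.18 × 0.46 × 0.765 = 0.06334 m³/s
Q = Σ qᵢ = 2.248 m³/s
= 2.248 × 1000 = 2248 L/s

2250 L/s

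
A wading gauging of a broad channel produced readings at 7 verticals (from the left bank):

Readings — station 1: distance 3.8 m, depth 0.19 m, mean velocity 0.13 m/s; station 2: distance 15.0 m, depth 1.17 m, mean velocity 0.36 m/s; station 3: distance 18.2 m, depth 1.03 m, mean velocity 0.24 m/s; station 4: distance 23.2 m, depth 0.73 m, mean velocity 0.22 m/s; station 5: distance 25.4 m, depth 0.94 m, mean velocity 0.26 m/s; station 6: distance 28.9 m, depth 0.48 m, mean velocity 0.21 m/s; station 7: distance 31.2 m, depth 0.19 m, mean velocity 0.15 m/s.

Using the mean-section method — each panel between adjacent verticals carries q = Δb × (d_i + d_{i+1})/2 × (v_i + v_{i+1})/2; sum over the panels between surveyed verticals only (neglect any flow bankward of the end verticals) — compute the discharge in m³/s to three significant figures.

5.10 m³/s

Panel 1-2: Δb = 11.2 m, d̄ = (0.19+1.17)/2 = 0.68, v̄ = (0.13+0.36)/2 = 0.245 → q = 11.2×0.68×0.245 = 1.866 m³/s
Panel 2-3: Δb = 3.2 m, d̄ = (1.17+1.03)/2 = 1.1, v̄ = (0.36+0.24)/2 = 0.3 → q = 3.2×1.1×0.3 = 1.056 m³/s
Panel 3-4: Δb = 5 m, d̄ = (1.03+0.73)/2 = 0.88, v̄ = (0.24+0.22)/2 = 0.23 → q = 5×0.88×0.23 = 1.012 m³/s
Panel 4-5: Δb = 2.2 m, d̄ = (0.73+0.94)/2 = 0.835, v̄ = (0.22+0.26)/2 = 0.24 → q = 2.2×0.835×0.24 = 0.4409 m³/s
Panel 5-6: Δb = 3.5 m, d̄ = (0.94+0.48)/2 = 0.71, v̄ = (0.26+0.21)/2 = 0.235 → q = 3.5×0.71×0.235 = 0.5840 m³/s
Panel 6-7: Δb = 2.3 m, d̄ = (0.48+0.19)/2 = 0.335, v̄ = (0.21+0.15)/2 = 0.18 → q = 2.3×0.335×0.18 = 0.1387 m³/s
Q = Σ q = 5.097 m³/s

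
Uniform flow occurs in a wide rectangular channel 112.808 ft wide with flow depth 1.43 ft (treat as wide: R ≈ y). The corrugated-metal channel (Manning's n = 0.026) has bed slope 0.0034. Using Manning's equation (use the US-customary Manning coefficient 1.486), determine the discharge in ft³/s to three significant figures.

682 ft³/s

A = b·y = 112.808 × 1.43 = 161.3 ft²
Wide channel: R ≈ y = 1.43 ft
Q = (1.486/n)·A·R^(2/3)·S^(1/2) = (1.486/0.026) × 161.3 × 1.430^(2/3) × 0.0034^(1/2) = 682.4 ft³/s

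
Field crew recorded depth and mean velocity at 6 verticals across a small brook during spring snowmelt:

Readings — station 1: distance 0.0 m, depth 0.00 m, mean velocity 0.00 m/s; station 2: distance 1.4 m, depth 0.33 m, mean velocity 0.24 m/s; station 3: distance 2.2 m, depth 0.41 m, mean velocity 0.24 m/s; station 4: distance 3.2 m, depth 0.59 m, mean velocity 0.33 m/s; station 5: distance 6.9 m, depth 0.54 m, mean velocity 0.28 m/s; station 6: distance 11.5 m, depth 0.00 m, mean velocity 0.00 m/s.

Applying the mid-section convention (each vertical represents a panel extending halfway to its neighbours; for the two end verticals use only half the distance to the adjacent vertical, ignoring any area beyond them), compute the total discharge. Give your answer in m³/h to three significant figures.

4540 m³/h

w_2 = (2.2 − 0.0)/2 = 1.1 m; q_2 = 0.24 × 0.33 × 1.1 = 0.08712 m³/s
w_3 = (3.2 − 1.4)/2 = 0.9 m; q_3 = 0.24 × 0.41 × 0.9 = 0.08856 m³/s
w_4 = (6.9 − 2.2)/2 = 2.35 m; q_4 = 0.33 × 0.59 × 2.35 = 0.4575 m³/s
w_5 = (11.5 − 3.2)/2 = 4.15 m; q_5 = 0.28 × 0.54 × 4.15 = 0.6275 m³/s
Stations 1, 6 contribute zero (depth or velocity is 0).
Q = Σ qᵢ = 1.261 m³/s
= 1.261 × 3600 = 4539 m³/h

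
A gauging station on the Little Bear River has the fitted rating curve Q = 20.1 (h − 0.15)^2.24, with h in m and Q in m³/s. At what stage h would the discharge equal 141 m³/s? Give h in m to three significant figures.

h − h₀ = (Q/C)^(1/b) = (141/20.1)^(1/2.24) = 2.386 m
h = 0.15 + 2.386 = 2.536 m

2.54 m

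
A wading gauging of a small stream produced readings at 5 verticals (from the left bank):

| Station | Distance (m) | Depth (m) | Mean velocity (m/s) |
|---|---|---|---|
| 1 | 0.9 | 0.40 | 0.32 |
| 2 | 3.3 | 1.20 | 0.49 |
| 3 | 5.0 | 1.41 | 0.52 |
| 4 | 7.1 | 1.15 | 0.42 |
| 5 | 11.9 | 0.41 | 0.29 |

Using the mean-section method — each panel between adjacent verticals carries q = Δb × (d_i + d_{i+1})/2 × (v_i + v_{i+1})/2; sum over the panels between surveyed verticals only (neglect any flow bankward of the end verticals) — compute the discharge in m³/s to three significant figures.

Panel 1-2: Δb = 2.4 m, d̄ = (0.40+1.20)/2 = 0.8, v̄ = (0.32+0.49)/2 = 0.405 → q = 2.4×0.8×0.405 = 0.7776 m³/s
Panel 2-3: Δb = 1.7 m, d̄ = (1.20+1.41)/2 = 1.305, v̄ = (0.49+0.52)/2 = 0.505 → q = 1.7×1.305×0.505 = 1.120 m³/s
Panel 3-4: Δb = 2.1 m, d̄ = (1.41+1.15)/2 = 1.28, v̄ = (0.52+0.42)/2 = 0.47 → q = 2.1×1.28×0.47 = 1.263 m³/s
Panel 4-5: Δb = 4.8 m, d̄ = (1.15+0.41)/2 = 0.78, v̄ = (0.42+0.29)/2 = 0.355 → q = 4.8×0.78×0.355 = 1.329 m³/s
Q = Σ q = 4.490 m³/s

4.49 m³/s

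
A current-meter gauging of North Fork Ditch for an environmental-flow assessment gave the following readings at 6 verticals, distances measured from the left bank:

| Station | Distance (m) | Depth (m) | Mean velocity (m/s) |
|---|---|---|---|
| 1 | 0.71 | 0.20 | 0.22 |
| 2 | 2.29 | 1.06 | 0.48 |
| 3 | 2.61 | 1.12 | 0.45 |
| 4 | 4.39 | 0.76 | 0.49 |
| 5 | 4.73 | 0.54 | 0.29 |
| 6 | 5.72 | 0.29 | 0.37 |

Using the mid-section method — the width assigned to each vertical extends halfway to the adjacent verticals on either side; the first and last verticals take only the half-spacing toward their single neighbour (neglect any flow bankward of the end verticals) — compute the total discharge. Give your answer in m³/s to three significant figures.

w_1 = (2.29 − 0.71)/2 = 0.79 m; q_1 = 0.22 × 0.20 × 0.79 = 0.03476 m³/s
w_2 = (2.61 − 0.71)/2 = 0.95 m; q_2 = 0.48 × 1.06 × 0.95 = 0.4834 m³/s
w_3 = (4.39 − 2.29)/2 = 1.05 m; q_3 = 0.45 × 1.12 × 1.05 = 0.5292 m³/s
w_4 = (4.73 − 2.61)/2 = 1.06 m; q_4 = 0.49 × 0.76 × 1.06 = 0.3947 m³/s
w_5 = (5.72 − 4.39)/2 = 0.665 m; q_5 = 0.29 × 0.54 × 0.665 = 0.1041 m³/s
w_6 = (5.72 − 4.73)/2 = 0.495 m; q_6 = 0.37 × 0.29 × 0.495 = 0.05311 m³/s
Q = Σ qᵢ = 1.599 m³/s

1.60 m³/s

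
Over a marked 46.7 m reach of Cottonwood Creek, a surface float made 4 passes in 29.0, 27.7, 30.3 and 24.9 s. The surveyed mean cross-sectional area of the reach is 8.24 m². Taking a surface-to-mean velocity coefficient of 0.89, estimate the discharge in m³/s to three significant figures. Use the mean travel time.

12.2 m³/s

t̄ = (29.0 + 27.7 + 30.3 + 24.9) / 4 = 27.975 s
v_surface = L / t̄ = 46.7 / 27.975 = 1.669 m/s
v_mean = 0.89 × 1.669 = 1.486 m/s
Q = A × v_mean = 8.24 × 1.486 = 12.24 m³/s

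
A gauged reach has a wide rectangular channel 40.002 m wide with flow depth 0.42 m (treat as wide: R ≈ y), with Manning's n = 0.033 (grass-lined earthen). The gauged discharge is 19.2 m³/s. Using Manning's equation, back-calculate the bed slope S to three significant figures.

A = b·y = 40.002 × 0.42 = 16.80 m²
Wide channel: R ≈ y = 0.42 m
S = (Q·n / (1·A·R^(2/3)))² = (19.2×0.033 / (1×16.80×0.5608))² = 0.004522

0.00452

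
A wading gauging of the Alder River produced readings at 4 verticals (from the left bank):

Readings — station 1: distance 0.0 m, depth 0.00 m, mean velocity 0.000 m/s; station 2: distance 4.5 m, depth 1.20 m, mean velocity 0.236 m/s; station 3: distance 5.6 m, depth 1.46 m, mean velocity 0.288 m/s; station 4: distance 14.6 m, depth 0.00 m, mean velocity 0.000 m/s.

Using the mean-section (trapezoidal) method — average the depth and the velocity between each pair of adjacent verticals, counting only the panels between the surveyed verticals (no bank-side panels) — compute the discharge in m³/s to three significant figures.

Panel 1-2: Δb = 4.5 m, d̄ = (0.00+1.20)/2 = 0.6, v̄ = (0.000+0.236)/2 = 0.118 → q = 4.5×0.6×0.118 = 0.3186 m³/s
Panel 2-3: Δb = 1.1 m, d̄ = (1.20+1.46)/2 = 1.33, v̄ = (0.236+0.288)/2 = 0.262 → q = 1.1×1.33×0.262 = 0.3833 m³/s
Panel 3-4: Δb = 9 m, d̄ = (1.46+0.00)/2 = 0.73, v̄ = (0.288+0.000)/2 = 0.144 → q = 9×0.73×0.144 = 0.9461 m³/s
Q = Σ q = 1.648 m³/s

1.65 m³/s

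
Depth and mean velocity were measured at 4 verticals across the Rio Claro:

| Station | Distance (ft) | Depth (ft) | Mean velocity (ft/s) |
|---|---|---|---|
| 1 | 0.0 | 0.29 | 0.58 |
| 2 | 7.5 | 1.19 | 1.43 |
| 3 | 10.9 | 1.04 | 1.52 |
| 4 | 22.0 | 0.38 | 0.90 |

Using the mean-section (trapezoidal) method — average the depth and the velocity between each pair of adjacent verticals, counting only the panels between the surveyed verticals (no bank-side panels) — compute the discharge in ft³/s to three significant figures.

20.7 ft³/s

Panel 1-2: Δb = 7.5 ft, d̄ = (0.29+1.19)/2 = 0.74, v̄ = (0.58+1.43)/2 = 1.005 → q = 7.5×0.74×1.005 = 5.578 ft³/s
Panel 2-3: Δb = 3.4 ft, d̄ = (1.19+1.04)/2 = 1.115, v̄ = (1.43+1.52)/2 = 1.475 → q = 3.4×1.115×1.475 = 5.592 ft³/s
Panel 3-4: Δb = 11.1 ft, d̄ = (1.04+0.38)/2 = 0.71, v̄ = (1.52+0.90)/2 = 1.21 → q = 11.1×0.71×1.21 = 9.536 ft³/s
Q = Σ q = 20.71 ft³/s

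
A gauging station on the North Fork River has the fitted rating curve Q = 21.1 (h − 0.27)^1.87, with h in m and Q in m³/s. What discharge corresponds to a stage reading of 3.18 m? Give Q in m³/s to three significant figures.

Q = 21.1 × (3.18 − 0.27)^1.87 = 21.1 × 2.91^1.87 = 155.5 m³/s

156 m³/s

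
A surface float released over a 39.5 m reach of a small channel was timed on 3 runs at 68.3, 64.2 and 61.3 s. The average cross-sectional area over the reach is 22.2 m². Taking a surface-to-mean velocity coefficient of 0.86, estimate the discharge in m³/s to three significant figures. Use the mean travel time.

11.7 m³/s

t̄ = (68.3 + 64.2 + 61.3) / 3 = 64.6 s
v_surface = L / t̄ = 39.5 / 64.6 = 0.6115 m/s
v_mean = 0.86 × 0.6115 = 0.5259 m/s
Q = A × v_mean = 22.2 × 0.5259 = 11.67 m³/s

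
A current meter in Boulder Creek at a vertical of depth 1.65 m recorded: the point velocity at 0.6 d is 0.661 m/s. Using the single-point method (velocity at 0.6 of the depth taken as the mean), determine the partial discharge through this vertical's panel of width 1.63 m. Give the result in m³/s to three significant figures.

1.78 m³/s

v̄ = v₀.₆ = 0.661 m/s
q = v̄ × d × w = 0.6610 × 1.65 × 1.63 = 1.778 m³/s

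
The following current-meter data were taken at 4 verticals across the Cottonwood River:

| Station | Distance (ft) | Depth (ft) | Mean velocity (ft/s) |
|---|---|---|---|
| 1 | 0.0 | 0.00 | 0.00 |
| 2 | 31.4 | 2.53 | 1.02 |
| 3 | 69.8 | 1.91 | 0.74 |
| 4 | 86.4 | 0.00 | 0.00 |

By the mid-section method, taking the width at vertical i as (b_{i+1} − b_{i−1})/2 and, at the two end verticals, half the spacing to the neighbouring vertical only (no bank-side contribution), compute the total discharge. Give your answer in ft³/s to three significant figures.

w_2 = (69.8 − 0.0)/2 = 34.9 ft; q_2 = 1.02 × 2.53 × 34.9 = 90.06 ft³/s
w_3 = (86.4 − 31.4)/2 = 27.5 ft; q_3 = 0.74 × 1.91 × 27.5 = 38.87 ft³/s
Stations 1, 4 contribute zero (depth or velocity is 0).
Q = Σ qᵢ = 128.9 ft³/s

129 ft³/s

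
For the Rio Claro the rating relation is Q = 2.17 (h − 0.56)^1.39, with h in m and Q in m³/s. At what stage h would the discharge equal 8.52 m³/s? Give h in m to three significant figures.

h − h₀ = (Q/C)^(1/b) = (8.52/2.17)^(1/1.39) = 2.675 m
h = 0.56 + 2.675 = 3.235 m

3.23 m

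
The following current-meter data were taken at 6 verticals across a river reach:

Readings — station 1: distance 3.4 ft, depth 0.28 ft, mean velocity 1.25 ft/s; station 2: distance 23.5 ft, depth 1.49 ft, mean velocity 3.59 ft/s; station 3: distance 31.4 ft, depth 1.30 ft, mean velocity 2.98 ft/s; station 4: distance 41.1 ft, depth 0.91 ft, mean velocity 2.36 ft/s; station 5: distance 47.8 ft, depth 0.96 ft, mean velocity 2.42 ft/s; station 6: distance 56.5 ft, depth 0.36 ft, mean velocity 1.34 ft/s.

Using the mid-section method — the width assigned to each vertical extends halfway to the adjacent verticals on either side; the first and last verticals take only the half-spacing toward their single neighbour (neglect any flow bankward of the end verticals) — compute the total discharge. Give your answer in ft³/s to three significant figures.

w_1 = (23.5 − 3.4)/2 = 10.05 ft; q_1 = 1.25 × 0.28 × 10.05 = 3.518 ft³/s
w_2 = (31.4 − 3.4)/2 = 14 ft; q_2 = 3.59 × 1.49 × 14 = 74.89 ft³/s
w_3 = (41.1 − 23.5)/2 = 8.8 ft; q_3 = 2.98 × 1.30 × 8.8 = 34.09 ft³/s
w_4 = (47.8 − 31.4)/2 = 8.2 ft; q_4 = 2.36 × 0.91 × 8.2 = 17.61 ft³/s
w_5 = (56.5 − 41.1)/2 = 7.7 ft; q_5 = 2.42 × 0.96 × 7.7 = 17.89 ft³/s
w_6 = (56.5 − 47.8)/2 = 4.35 ft; q_6 = 1.34 × 0.36 × 4.35 = 2.098 ft³/s
Q = Σ qᵢ = 150.1 ft³/s

150 ft³/s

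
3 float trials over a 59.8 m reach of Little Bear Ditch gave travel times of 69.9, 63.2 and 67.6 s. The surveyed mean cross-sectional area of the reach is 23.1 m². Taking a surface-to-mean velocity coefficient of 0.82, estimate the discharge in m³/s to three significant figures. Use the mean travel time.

t̄ = (69.9 + 63.2 + 67.6) / 3 = 66.9 s
v_surface = L / t̄ = 59.8 / 66.9 = 0.8939 m/s
v_mean = 0.82 × 0.8939 = 0.7330 m/s
Q = A × v_mean = 23.1 × 0.7330 = 16.93 m³/s

16.9 m³/s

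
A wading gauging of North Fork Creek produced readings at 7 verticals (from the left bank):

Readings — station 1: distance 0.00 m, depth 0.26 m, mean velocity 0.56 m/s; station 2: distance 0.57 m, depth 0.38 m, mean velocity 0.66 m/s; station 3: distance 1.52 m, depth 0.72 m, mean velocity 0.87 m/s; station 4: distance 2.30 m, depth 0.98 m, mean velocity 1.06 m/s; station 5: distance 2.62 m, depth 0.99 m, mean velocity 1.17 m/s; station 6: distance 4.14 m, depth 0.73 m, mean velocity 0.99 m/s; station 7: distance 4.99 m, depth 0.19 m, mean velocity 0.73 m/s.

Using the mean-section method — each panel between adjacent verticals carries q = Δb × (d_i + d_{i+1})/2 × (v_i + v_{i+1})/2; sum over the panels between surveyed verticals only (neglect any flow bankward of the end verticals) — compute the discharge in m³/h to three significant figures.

11700 m³/h

Panel 1-2: Δb = 0.57 m, d̄ = (0.26+0.38)/2 = 0.32, v̄ = (0.56+0.66)/2 = 0.61 → q = 0.57×0.32×0.61 = 0.1113 m³/s
Panel 2-3: Δb = 0.95 m, d̄ = (0.38+0.72)/2 = 0.55, v̄ = (0.66+0.87)/2 = 0.765 → q = 0.95×0.55×0.765 = 0.3997 m³/s
Panel 3-4: Δb = 0.78 m, d̄ = (0.72+0.98)/2 = 0.85, v̄ = (0.87+1.06)/2 = 0.965 → q = 0.78×0.85×0.965 = 0.6398 m³/s
Panel 4-5: Δb = 0.32 m, d̄ = (0.98+0.99)/2 = 0.985, v̄ = (1.06+1.17)/2 = 1.115 → q = 0.32×0.985×1.115 = 0.3514 m³/s
Panel 5-6: Δb = 1.52 m, d̄ = (0.99+0.73)/2 = 0.86, v̄ = (1.17+0.99)/2 = 1.08 → q = 1.52×0.86×1.08 = 1.412 m³/s
Panel 6-7: Δb = 0.85 m, d̄ = (0.73+0.19)/2 = 0.46, v̄ = (0.99+0.73)/2 = 0.86 → q = 0.85×0.46×0.86 = 0.3363 m³/s
Q = Σ q = 3.250 m³/s
= 3.250 × 3600 = 11700 m³/h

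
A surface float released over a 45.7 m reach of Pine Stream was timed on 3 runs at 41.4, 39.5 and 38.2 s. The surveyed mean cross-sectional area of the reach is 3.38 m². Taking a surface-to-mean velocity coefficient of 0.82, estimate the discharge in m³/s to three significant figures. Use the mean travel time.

t̄ = (41.4 + 39.5 + 38.2) / 3 = 39.7 s
v_surface = L / t̄ = 45.7 / 39.7 = 1.151 m/s
v_mean = 0.82 × 1.151 = 0.9439 m/s
Q = A × v_mean = 3.38 × 0.9439 = 3.190 m³/s

3.19 m³/s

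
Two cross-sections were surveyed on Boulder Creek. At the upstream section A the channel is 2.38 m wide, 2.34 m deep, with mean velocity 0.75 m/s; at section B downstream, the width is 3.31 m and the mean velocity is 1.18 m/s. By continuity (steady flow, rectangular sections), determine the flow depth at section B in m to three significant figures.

Q = A₁V₁ = (2.38×2.34) × 0.75 = 4.177 m³/s
d₂ = Q/(b₂ V₂) = 4.177/(3.31×1.18) = 1.069 m

1.07 m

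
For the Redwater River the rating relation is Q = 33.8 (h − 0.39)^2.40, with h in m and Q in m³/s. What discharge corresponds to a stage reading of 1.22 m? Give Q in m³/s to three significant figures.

Q = 33.8 × (1.22 − 0.39)^2.40 = 33.8 × 0.83^2.40 = 21.61 m³/s

21.6 m³/s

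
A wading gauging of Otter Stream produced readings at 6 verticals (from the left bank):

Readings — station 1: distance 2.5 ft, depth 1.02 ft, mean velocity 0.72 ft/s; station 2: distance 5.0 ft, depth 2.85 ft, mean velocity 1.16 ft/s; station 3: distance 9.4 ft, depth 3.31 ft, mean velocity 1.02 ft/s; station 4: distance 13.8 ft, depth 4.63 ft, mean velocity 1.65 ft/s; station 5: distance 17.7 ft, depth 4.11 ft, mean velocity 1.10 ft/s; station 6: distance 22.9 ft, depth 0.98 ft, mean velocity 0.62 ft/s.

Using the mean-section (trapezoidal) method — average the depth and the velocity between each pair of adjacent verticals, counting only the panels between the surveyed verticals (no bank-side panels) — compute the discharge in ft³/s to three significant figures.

Panel 1-2: Δb = 2.5 ft, d̄ = (1.02+2.85)/2 = 1.935, v̄ = (0.72+1.16)/2 = 0.94 → q = 2.5×1.935×0.94 = 4.547 ft³/s
Panel 2-3: Δb = 4.4 ft, d̄ = (2.85+3.31)/2 = 3.08, v̄ = (1.16+1.02)/2 = 1.09 → q = 4.4×3.08×1.09 = 14.77 ft³/s
Panel 3-4: Δb = 4.4 ft, d̄ = (3.31+4.63)/2 = 3.97, v̄ = (1.02+1.65)/2 = 1.335 → q = 4.4×3.97×1.335 = 23.32 ft³/s
Panel 4-5: Δb = 3.9 ft, d̄ = (4.63+4.11)/2 = 4.37, v̄ = (1.65+1.10)/2 = 1.375 → q = 3.9×4.37×1.375 = 23.43 ft³/s
Panel 5-6: Δb = 5.2 ft, d̄ = (4.11+0.98)/2 = 2.545, v̄ = (1.10+0.62)/2 = 0.86 → q = 5.2×2.545×0.86 = 11.38 ft³/s
Q = Σ q = 77.45 ft³/s

77.5 ft³/s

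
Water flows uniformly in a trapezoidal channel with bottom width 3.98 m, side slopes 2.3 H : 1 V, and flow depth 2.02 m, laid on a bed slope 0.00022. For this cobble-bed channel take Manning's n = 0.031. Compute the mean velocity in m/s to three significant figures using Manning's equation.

A = (b + z·y)·y = (3.98 + 2.3×2.02)×2.02 = 17.42 m²
P = b + 2y√(1+z²) = 3.98 + 2×2.02×√(1+2.3²) = 14.11 m
R = A/P = 17.42/14.11 = 1.235 m
Q = (1/n)·A·R^(2/3)·S^(1/2) = (1/0.031) × 17.42 × 1.235^(2/3) × 0.00022^(1/2) = 9.595 m³/s
V = Q/A = 9.595/17.42 = 0.5507 m/s

0.551 m/s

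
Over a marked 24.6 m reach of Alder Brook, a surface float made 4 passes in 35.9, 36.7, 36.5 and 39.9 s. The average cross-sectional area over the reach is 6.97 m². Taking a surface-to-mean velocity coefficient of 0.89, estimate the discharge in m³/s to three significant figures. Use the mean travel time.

t̄ = (35.9 + 36.7 + 36.5 + 39.9) / 4 = 37.25 s
v_surface = L / t̄ = 24.6 / 37.25 = 0.6604 m/s
v_mean = 0.89 × 0.6604 = 0.5878 m/s
Q = A × v_mean = 6.97 × 0.5878 = 4.097 m³/s

4.10 m³/s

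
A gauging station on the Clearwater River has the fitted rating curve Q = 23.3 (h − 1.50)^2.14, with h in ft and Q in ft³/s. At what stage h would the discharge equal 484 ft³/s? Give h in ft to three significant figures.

5.63 ft

h − h₀ = (Q/C)^(1/b) = (484/23.3)^(1/2.14) = 4.127 ft
h = 1.50 + 4.127 = 5.627 ft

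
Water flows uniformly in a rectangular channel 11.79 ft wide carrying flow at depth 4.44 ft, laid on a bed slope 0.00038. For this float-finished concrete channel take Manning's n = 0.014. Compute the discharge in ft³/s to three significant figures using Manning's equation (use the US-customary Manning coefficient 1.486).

A = b·y = 11.79 × 4.44 = 52.35 ft²
P = b + 2y = 11.79 + 2×4.44 = 20.67 ft
R = A/P = 52.35/20.67 = 2.533 ft
Q = (1.486/n)·A·R^(2/3)·S^(1/2) = (1.486/0.014) × 52.35 × 2.533^(2/3) × 0.00038^(1/2) = 201.2 ft³/s

201 ft³/s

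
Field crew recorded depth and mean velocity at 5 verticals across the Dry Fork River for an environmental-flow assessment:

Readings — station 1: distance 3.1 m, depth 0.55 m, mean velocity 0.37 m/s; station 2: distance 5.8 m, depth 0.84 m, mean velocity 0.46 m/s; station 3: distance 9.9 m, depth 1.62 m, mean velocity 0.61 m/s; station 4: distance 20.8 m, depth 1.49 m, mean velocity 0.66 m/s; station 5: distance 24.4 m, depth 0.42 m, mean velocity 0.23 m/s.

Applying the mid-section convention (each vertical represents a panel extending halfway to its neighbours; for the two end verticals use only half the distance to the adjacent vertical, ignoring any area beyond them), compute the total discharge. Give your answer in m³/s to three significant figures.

16.3 m³/s

w_1 = (5.8 − 3.1)/2 = 1.35 m; q_1 = 0.37 × 0.55 × 1.35 = 0.2747 m³/s
w_2 = (9.9 − 3.1)/2 = 3.4 m; q_2 = 0.46 × 0.84 × 3.4 = 1.314 m³/s
w_3 = (20.8 − 5.8)/2 = 7.5 m; q_3 = 0.61 × 1.62 × 7.5 = 7.412 m³/s
w_4 = (24.4 − 9.9)/2 = 7.25 m; q_4 = 0.66 × 1.49 × 7.25 = 7.130 m³/s
w_5 = (24.4 − 20.8)/2 = 1.8 m; q_5 = 0.23 × 0.42 × 1.8 = 0.1739 m³/s
Q = Σ qᵢ = 16.30 m³/s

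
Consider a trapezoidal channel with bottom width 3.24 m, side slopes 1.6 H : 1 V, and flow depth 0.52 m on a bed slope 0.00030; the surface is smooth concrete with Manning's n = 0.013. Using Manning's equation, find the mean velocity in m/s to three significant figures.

0.732 m/s

A = (b + z·y)·y = (3.24 + 1.6×0.52)×0.52 = 2.117 m²
P = b + 2y√(1+z²) = 3.24 + 2×0.52×√(1+1.6²) = 5.202 m
R = A/P = 2.117/5.202 = 0.4070 m
Q = (1/n)·A·R^(2/3)·S^(1/2) = (1/0.013) × 2.117 × 0.4070^(2/3) × 0.00030^(1/2) = 1.549 m³/s
V = Q/A = 1.549/2.117 = 0.7318 m/s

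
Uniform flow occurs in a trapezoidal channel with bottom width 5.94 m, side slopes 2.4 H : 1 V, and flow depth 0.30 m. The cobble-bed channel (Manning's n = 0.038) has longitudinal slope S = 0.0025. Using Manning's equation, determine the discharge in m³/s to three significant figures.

1.09 m³/s

A = (b + z·y)·y = (5.94 + 2.4×0.30)×0.30 = 1.998 m²
P = b + 2y√(1+z²) = 5.94 + 2×0.30×√(1+2.4²) = 7.500 m
R = A/P = 1.998/7.500 = 0.2664 m
Q = (1/n)·A·R^(2/3)·S^(1/2) = (1/0.038) × 1.998 × 0.2664^(2/3) × 0.0025^(1/2) = 1.088 m³/s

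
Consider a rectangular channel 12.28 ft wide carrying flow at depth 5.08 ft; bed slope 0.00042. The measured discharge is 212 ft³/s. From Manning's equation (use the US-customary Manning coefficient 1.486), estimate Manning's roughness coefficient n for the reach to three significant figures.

A = b·y = 12.28 × 5.08 = 62.38 ft²
P = b + 2y = 12.28 + 2×5.08 = 22.44 ft
R = A/P = 62.38/22.44 = 2.780 ft
n = (1.486/Q)·A·R^(2/3)·S^(1/2) = (1.486/212) × 62.38 × 1.977 × 0.02049 = 0.01772

0.0177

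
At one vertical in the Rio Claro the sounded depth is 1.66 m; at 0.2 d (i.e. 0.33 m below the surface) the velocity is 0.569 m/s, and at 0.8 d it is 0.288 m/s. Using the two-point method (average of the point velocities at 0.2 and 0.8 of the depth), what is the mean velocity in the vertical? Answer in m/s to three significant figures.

v̄ = (0.569 + 0.288) / 2 = 0.4285 m/s

0.429 m/s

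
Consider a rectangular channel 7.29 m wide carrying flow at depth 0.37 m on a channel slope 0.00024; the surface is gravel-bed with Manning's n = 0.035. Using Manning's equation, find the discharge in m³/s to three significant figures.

A = b·y = 7.29 × 0.37 = 2.697 m²
P = b + 2y = 7.29 + 2×0.37 = 8.030 m
R = A/P = 2.697/8.030 = 0.3359 m
Q = (1/n)·A·R^(2/3)·S^(1/2) = (1/0.035) × 2.697 × 0.3359^(2/3) × 0.00024^(1/2) = 0.5769 m³/s

0.577 m³/s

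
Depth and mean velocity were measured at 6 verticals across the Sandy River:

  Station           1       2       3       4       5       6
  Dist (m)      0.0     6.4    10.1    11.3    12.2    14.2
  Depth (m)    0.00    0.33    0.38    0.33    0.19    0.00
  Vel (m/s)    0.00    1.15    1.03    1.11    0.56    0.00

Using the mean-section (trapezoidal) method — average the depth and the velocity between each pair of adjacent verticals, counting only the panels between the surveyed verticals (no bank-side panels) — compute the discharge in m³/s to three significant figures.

2.74 m³/s

Panel 1-2: Δb = 6.4 m, d̄ = (0.00+0.33)/2 = 0.165, v̄ = (0.00+1.15)/2 = 0.575 → q = 6.4×0.165×0.575 = 0.6072 m³/s
Panel 2-3: Δb = 3.7 m, d̄ = (0.33+0.38)/2 = 0.355, v̄ = (1.15+1.03)/2 = 1.09 → q = 3.7×0.355×1.09 = 1.432 m³/s
Panel 3-4: Δb = 1.2 m, d̄ = (0.38+0.33)/2 = 0.355, v̄ = (1.03+1.11)/2 = 1.07 → q = 1.2×0.355×1.07 = 0.4558 m³/s
Panel 4-5: Δb = 0.9 m, d̄ = (0.33+0.19)/2 = 0.26, v̄ = (1.11+0.56)/2 = 0.835 → q = 0.9×0.26×0.835 = 0.1954 m³/s
Panel 5-6: Δb = 2 m, d̄ = (0.19+0.00)/2 = 0.095, v̄ = (0.56+0.00)/2 = 0.28 → q = 2×0.095×0.28 = 0.05320 m³/s
Q = Σ q = 2.743 m³/s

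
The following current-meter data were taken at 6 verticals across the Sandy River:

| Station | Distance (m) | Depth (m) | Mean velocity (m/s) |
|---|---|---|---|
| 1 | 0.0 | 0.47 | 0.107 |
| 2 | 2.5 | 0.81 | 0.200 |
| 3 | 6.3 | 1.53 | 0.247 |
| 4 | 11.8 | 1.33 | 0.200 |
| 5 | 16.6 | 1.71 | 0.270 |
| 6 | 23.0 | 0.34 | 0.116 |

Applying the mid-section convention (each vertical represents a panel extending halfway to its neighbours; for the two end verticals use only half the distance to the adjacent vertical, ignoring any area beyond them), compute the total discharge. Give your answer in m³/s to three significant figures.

6.41 m³/s

w_1 = (2.5 − 0.0)/2 = 1.25 m; q_1 = 0.107 × 0.47 × 1.25 = 0.06286 m³/s
w_2 = (6.3 − 0.0)/2 = 3.15 m; q_2 = 0.200 × 0.81 × 3.15 = 0.5103 m³/s
w_3 = (11.8 − 2.5)/2 = 4.65 m; q_3 = 0.247 × 1.53 × 4.65 = 1.757 m³/s
w_4 = (16.6 − 6.3)/2 = 5.15 m; q_4 = 0.200 × 1.33 × 5.15 = 1.370 m³/s
w_5 = (23.0 − 11.8)/2 = 5.6 m; q_5 = 0.270 × 1.71 × 5.6 = 2.586 m³/s
w_6 = (23.0 − 16.6)/2 = 3.2 m; q_6 = 0.116 × 0.34 × 3.2 = 0.1262 m³/s
Q = Σ qᵢ = 6.412 m³/s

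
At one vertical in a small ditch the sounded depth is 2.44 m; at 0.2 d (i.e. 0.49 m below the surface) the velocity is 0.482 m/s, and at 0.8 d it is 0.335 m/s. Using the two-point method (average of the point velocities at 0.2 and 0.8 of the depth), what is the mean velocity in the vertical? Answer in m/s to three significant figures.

v̄ = (0.482 + 0.335) / 2 = 0.4085 m/s

0.409 m/s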